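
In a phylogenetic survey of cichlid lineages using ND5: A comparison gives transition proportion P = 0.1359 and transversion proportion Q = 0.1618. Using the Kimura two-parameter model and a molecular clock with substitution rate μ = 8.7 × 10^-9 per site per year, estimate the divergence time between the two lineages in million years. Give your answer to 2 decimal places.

Under the Kimura two-parameter model, d = −½ ln(1 − 2P − Q) − ¼ ln(1 − 2Q).
1 − 2P − Q = 0.5664, giving −½ ln(0.5664) = 0.284227.
1 − 2Q = 0.6764, giving −¼ ln(0.6764) = 0.097743.
d = 0.284227 + 0.097743 = 0.381970.
Under a molecular clock d = 2μt, so t = d/(2μ) = 0.381970 / (2 × 8.7 × 10^-9) = 21.95 million years.

21.95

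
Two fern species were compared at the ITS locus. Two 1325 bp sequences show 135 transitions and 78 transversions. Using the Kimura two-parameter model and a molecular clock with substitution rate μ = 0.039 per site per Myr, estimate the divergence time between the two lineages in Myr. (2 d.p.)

2.35

P = 135/1325 ≈ 0.101887 and Q = 78/1325 ≈ 0.058868.
Under the Kimura two-parameter model, d = −½ ln(1 − 2P − Q) − ¼ ln(1 − 2Q).
1 − 2P − Q = 0.737358, giving −½ ln(0.737358) = 0.152341.
1 − 2Q = 0.882264, giving −¼ ln(0.882264) = 0.031316.
d = 0.152341 + 0.031316 = 0.183657.
Under a molecular clock d = 2μt, so t = d/(2μ) = 0.183657 / (2 × 0.039) = 2.35 Myr.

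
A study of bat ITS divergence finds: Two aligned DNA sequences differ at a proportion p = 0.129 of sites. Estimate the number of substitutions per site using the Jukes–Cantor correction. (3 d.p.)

0.142

d = −(3/4) ln(1 − 4p/3) = −0.75 ln(1 − 0.172) = −0.75 ln(0.828)
  = −0.75 × (-0.188742) = 0.141557 substitutions/site.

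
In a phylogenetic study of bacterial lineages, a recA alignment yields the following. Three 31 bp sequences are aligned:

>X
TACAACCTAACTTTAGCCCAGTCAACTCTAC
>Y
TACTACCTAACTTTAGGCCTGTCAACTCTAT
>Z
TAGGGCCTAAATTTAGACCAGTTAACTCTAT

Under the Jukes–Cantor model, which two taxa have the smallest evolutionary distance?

X and Y

X–Y: 4/31 differ, p = 0.129, d = 0.142.
X–Z: 7/31 differ, p = 0.226, d = 0.269.
Y–Z: 7/31 differ, p = 0.226, d = 0.269.
The smallest distance is between X and Y.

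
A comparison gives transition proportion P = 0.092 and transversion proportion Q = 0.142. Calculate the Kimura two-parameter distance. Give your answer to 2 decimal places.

0.28

Under the Kimura two-parameter model, d = −½ ln(1 − 2P − Q) − ¼ ln(1 − 2Q).
1 − 2P − Q = 0.674, giving −½ ln(0.674) = 0.197263.
1 − 2Q = 0.716, giving −¼ ln(0.716) = 0.083519.
d = 0.197263 + 0.083519 = 0.280782.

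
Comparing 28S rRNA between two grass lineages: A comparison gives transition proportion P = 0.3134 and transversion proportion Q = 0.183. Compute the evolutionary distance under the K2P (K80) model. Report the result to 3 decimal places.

0.944

Under the Kimura two-parameter model, d = −½ ln(1 − 2P − Q) − ¼ ln(1 − 2Q).
1 − 2P − Q = 0.1902, giving −½ ln(0.1902) = 0.829840.
1 − 2Q = 0.634, giving −¼ ln(0.634) = 0.113927.
d = 0.829840 + 0.113927 = 0.943767.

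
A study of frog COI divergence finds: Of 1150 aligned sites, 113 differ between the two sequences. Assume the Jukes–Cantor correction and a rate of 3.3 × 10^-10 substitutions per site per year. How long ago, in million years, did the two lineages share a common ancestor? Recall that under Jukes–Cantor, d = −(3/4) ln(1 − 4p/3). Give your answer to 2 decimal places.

p = 113/1150 ≈ 0.098261.
d = −(3/4) ln(1 − 4p/3) = −0.75 ln(1 − 0.131015) = −0.75 ln(0.868985)
  = −0.75 × (-0.140429) = 0.105322 substitutions/site.
Under a molecular clock d = 2μt, so t = d/(2μ) = 0.105322 / (2 × 3.3 × 10^-10) = 159.58 million years.

159.58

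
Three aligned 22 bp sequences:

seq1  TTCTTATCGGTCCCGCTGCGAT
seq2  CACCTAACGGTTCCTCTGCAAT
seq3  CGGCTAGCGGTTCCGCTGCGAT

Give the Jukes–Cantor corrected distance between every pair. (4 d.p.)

d(seq1,seq2) = 0.4141, d(seq1,seq3) = 0.3390, d(seq2,seq3) = 0.2708

seq1–seq2: 7/22 sites differ → p ≈ 0.318182, d = −0.75 ln(1 − 0.424243) = 0.414052 ≈ 0.4141.
seq1–seq3: 6/22 sites differ → p ≈ 0.272727, d = −0.75 ln(1 − 0.363636) = 0.338988 ≈ 0.3390.
seq2–seq3: 5/22 sites differ → p ≈ 0.227273, d = −0.75 ln(1 − 0.303031) = 0.270761 ≈ 0.2708.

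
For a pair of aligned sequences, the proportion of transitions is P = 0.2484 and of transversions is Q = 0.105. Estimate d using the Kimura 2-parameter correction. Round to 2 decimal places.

Under the Kimura two-parameter model, d = −½ ln(1 − 2P − Q) − ¼ ln(1 − 2Q).
1 − 2P − Q = 0.3982, giving −½ ln(0.3982) = 0.460400.
1 − 2Q = 0.79, giving −¼ ln(0.79) = 0.058931.
d = 0.460400 + 0.058931 = 0.519331.

0.52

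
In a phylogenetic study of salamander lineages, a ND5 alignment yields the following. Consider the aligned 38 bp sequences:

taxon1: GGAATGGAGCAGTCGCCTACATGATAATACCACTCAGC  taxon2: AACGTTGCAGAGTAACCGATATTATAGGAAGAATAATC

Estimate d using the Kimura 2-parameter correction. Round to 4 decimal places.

0.9080

Of 38 sites, 7 differences are transitions and 13 are transversions, so P = 7/38 ≈ 0.184211 and Q = 13/38 ≈ 0.342105.
Under the Kimura two-parameter model, d = −½ ln(1 − 2P − Q) − ¼ ln(1 − 2Q).
1 − 2P − Q = 0.289473, giving −½ ln(0.289473) = 0.619847.
1 − 2Q = 0.31579, giving −¼ ln(0.31579) = 0.288169.
d = 0.619847 + 0.288169 = 0.908016.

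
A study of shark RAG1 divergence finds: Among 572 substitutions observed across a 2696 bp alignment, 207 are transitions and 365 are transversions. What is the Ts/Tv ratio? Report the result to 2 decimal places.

R = 207/365 = 0.567123… ≈ 0.57 (to 2 d.p.).

0.57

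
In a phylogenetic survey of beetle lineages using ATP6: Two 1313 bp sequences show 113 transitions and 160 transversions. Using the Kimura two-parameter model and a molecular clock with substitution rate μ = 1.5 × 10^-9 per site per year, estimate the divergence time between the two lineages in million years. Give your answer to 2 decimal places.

P = 113/1313 ≈ 0.086062 and Q = 160/1313 ≈ 0.121858.
Under the Kimura two-parameter model, d = −½ ln(1 − 2P − Q) − ¼ ln(1 − 2Q).
1 − 2P − Q = 0.706018, giving −½ ln(0.706018) = 0.174057.
1 − 2Q = 0.756284, giving −¼ ln(0.756284) = 0.069835.
d = 0.174057 + 0.069835 = 0.243892.
Under a molecular clock d = 2μt, so t = d/(2μ) = 0.243892 / (2 × 1.5 × 10^-9) = 81.30 million years.

81.30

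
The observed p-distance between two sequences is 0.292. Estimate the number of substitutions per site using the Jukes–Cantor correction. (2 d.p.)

d = −(3/4) ln(1 − 4p/3) = −0.75 ln(1 − 0.389333) = −0.75 ln(0.610667)
  = −0.75 × (-0.493203) = 0.369902 substitutions/site.

0.37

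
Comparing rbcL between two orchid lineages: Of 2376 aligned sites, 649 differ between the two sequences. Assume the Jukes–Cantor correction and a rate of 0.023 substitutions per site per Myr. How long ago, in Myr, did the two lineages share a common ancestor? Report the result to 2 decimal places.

p = 649/2376 ≈ 0.273148.
d = −(3/4) ln(1 − 4p/3) = −0.75 ln(1 − 0.364197) = −0.75 ln(0.635803)
  = −0.75 × (-0.452867) = 0.339650 substitutions/site.
Under a molecular clock d = 2μt, so t = d/(2μ) = 0.339650 / (2 × 0.023) = 7.38 Myr.

7.38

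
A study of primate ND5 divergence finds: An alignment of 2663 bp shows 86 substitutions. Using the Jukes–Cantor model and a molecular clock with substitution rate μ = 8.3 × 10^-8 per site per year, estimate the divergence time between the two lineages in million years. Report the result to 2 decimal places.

0.20

p = 86/2663 ≈ 0.032294.
d = −(3/4) ln(1 − 4p/3) = −0.75 ln(1 − 0.043059) = −0.75 ln(0.956941)
  = −0.75 × (-0.044014) = 0.033011 substitutions/site.
Under a molecular clock d = 2μt, so t = d/(2μ) = 0.033011 / (2 × 8.3 × 10^-8) = 0.20 million years.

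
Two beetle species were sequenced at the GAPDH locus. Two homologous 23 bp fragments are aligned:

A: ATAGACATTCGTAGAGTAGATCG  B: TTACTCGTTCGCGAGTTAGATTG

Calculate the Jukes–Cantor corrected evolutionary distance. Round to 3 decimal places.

The sequences differ at 10 of 23 sites (1, 4, 5, 7, 12, 13, 14, 15, 16, 22), so p = 10/23 ≈ 0.434783.
d = −(3/4) ln(1 − 4p/3) = −0.75 ln(1 − 0.579711) = −0.75 ln(0.420289)
  = −0.75 × (-0.866813) = 0.650110 substitutions/site.

0.650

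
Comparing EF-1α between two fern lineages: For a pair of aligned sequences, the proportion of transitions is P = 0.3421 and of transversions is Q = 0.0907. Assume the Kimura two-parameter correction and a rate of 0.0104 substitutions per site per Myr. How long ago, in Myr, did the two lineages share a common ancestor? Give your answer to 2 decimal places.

38.25

Under the Kimura two-parameter model, d = −½ ln(1 − 2P − Q) − ¼ ln(1 − 2Q).
1 − 2P − Q = 0.2251, giving −½ ln(0.2251) = 0.745605.
1 − 2Q = 0.8186, giving −¼ ln(0.8186) = 0.050040.
d = 0.745605 + 0.050040 = 0.795645.
Under a molecular clock d = 2μt, so t = d/(2μ) = 0.795645 / (2 × 0.0104) = 38.25 Myr.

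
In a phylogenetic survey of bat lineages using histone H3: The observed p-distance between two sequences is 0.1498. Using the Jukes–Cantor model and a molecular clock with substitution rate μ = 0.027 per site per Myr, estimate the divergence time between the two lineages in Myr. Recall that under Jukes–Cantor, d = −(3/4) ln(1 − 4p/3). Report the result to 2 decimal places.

d = −(3/4) ln(1 − 4p/3) = −0.75 ln(1 − 0.199733) = −0.75 ln(0.800267)
  = −0.75 × (-0.222810) = 0.167108 substitutions/site.
Under a molecular clock d = 2μt, so t = d/(2μ) = 0.167108 / (2 × 0.027) = 3.09 Myr.

3.09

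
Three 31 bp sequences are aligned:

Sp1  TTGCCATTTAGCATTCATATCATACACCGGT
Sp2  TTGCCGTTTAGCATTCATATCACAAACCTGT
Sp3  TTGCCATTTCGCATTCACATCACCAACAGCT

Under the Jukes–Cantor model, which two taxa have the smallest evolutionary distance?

Sp1–Sp2: 4/31 differ, p = 0.129, d = 0.142.
Sp1–Sp3: 7/31 differ, p = 0.226, d = 0.269.
Sp2–Sp3: 7/31 differ, p = 0.226, d = 0.269.
The smallest distance is between Sp1 and Sp2.

Sp1 and Sp2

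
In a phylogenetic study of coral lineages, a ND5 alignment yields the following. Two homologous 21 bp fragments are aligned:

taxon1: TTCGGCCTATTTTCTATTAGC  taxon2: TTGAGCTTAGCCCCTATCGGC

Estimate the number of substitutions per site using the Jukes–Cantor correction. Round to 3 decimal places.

0.635

The sequences differ at 9 of 21 sites (3, 4, 7, 10, 11, 12, 13, 18, 19), so p = 9/21 ≈ 0.428571.
d = −(3/4) ln(1 − 4p/3) = −0.75 ln(1 − 0.571428) = −0.75 ln(0.428572)
  = −0.75 × (-0.847297) = 0.635473 substitutions/site.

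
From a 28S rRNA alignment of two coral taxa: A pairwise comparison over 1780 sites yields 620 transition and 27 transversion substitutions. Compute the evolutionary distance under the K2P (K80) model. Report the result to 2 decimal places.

0.63

P = 620/1780 ≈ 0.348315 and Q = 27/1780 ≈ 0.015169.
Under the Kimura two-parameter model, d = −½ ln(1 − 2P − Q) − ¼ ln(1 − 2Q).
1 − 2P − Q = 0.288201, giving −½ ln(0.288201) = 0.622049.
1 − 2Q = 0.969662, giving −¼ ln(0.969662) = 0.007702.
d = 0.622049 + 0.007702 = 0.629751.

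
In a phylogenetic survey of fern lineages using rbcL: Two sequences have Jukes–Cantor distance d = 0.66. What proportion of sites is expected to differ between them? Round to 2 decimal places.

0.44

p = (3/4)(1 − e^(−4d/3)) = 0.75 × (1 − e^(-0.88)) = 0.75 × (1 − 0.414783) = 0.438913.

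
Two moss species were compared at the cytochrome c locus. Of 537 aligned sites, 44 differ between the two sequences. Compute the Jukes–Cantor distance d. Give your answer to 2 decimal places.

p = 44/537 ≈ 0.081937.
d = −(3/4) ln(1 − 4p/3) = −0.75 ln(1 − 0.109249) = −0.75 ln(0.890751)
  = −0.75 × (-0.115690) = 0.086768 substitutions/site.

0.09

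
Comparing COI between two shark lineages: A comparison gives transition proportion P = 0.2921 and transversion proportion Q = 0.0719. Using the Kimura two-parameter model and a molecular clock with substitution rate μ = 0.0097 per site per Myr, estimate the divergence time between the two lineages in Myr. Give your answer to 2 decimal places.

29.51

Under the Kimura two-parameter model, d = −½ ln(1 − 2P − Q) − ¼ ln(1 − 2Q).
1 − 2P − Q = 0.3439, giving −½ ln(0.3439) = 0.533702.
1 − 2Q = 0.8562, giving −¼ ln(0.8562) = 0.038813.
d = 0.533702 + 0.038813 = 0.572515.
Under a molecular clock d = 2μt, so t = d/(2μ) = 0.572515 / (2 × 0.0097) = 29.51 Myr.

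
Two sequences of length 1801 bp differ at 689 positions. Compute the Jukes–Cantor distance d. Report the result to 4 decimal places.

p = 689/1801 ≈ 0.382565.
d = −(3/4) ln(1 − 4p/3) = −0.75 ln(1 − 0.510087) = −0.75 ln(0.489913)
  = −0.75 × (-0.713527) = 0.535145 substitutions/site.

0.5351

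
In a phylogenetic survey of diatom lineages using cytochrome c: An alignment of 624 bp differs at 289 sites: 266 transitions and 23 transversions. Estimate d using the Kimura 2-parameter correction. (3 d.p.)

P = 266/624 ≈ 0.426282 and Q = 23/624 ≈ 0.036859.
Under the Kimura two-parameter model, d = −½ ln(1 − 2P − Q) − ¼ ln(1 − 2Q).
1 − 2P − Q = 0.110577, giving −½ ln(0.110577) = 1.101022.
1 − 2Q = 0.926282, giving −¼ ln(0.926282) = 0.019144.
d = 1.101022 + 0.019144 = 1.120166.

1.120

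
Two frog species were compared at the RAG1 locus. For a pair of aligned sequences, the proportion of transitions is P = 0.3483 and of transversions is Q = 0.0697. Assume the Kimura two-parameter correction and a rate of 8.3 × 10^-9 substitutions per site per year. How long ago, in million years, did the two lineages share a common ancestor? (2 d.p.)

46.05

Under the Kimura two-parameter model, d = −½ ln(1 − 2P − Q) − ¼ ln(1 − 2Q).
1 − 2P − Q = 0.2337, giving −½ ln(0.2337) = 0.726859.
1 − 2Q = 0.8606, giving −¼ ln(0.8606) = 0.037531.
d = 0.726859 + 0.037531 = 0.764390.
Under a molecular clock d = 2μt, so t = d/(2μ) = 0.764390 / (2 × 8.3 × 10^-9) = 46.05 million years.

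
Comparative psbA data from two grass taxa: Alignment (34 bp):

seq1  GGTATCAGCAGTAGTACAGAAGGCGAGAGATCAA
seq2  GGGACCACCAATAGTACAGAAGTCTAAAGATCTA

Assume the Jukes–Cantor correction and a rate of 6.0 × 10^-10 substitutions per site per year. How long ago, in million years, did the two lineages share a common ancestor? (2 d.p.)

The sequences differ at 8 of 34 sites (3, 5, 8, 11, 23, 25, 27, 33), so p = 8/34 ≈ 0.235294.
d = −(3/4) ln(1 − 4p/3) = −0.75 ln(1 − 0.313725) = −0.75 ln(0.686275)
  = −0.75 × (-0.376477) = 0.282358 substitutions/site.
Under a molecular clock d = 2μt, so t = d/(2μ) = 0.282358 / (2 × 6.0 × 10^-10) = 235.30 million years.

235.30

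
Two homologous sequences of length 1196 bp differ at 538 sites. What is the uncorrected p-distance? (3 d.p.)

0.450

p = 538/1196 = 0.449832… ≈ 0.450 (to 3 d.p.).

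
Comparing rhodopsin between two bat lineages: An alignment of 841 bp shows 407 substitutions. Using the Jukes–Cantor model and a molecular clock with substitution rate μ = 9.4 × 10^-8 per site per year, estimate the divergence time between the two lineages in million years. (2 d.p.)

p = 407/841 ≈ 0.483948.
d = −(3/4) ln(1 − 4p/3) = −0.75 ln(1 − 0.645264) = −0.75 ln(0.354736)
  = −0.75 × (-1.036381) = 0.777286 substitutions/site.
Under a molecular clock d = 2μt, so t = d/(2μ) = 0.777286 / (2 × 9.4 × 10^-8) = 4.13 million years.

4.13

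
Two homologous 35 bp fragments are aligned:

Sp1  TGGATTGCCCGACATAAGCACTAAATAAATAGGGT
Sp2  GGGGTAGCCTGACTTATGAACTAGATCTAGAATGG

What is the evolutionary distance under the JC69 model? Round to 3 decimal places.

The sequences differ at 14 of 35 sites, so p = 14/35 = 0.4.
d = −(3/4) ln(1 − 4p/3) = −0.75 ln(1 − 0.533333) = −0.75 ln(0.466667)
  = −0.75 × (-0.762139) = 0.571604 substitutions/site.

0.572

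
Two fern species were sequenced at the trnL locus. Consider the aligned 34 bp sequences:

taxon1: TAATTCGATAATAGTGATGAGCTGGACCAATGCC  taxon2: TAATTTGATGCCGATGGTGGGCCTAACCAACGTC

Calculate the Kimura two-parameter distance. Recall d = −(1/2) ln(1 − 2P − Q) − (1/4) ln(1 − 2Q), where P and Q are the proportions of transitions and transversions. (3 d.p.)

Of 34 sites, 11 differences are transitions and 2 are transversions, so P = 11/34 ≈ 0.323529 and Q = 2/34 ≈ 0.058824.
Under the Kimura two-parameter model, d = −½ ln(1 − 2P − Q) − ¼ ln(1 − 2Q).
1 − 2P − Q = 0.294118, giving −½ ln(0.294118) = 0.611887.
1 − 2Q = 0.882352, giving −¼ ln(0.882352) = 0.031291.
d = 0.611887 + 0.031291 = 0.643178.

0.643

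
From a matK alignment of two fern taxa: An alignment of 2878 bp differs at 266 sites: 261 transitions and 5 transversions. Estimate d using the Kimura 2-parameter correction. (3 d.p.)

P = 261/2878 ≈ 0.090688 and Q = 5/2878 ≈ 0.001737.
Under the Kimura two-parameter model, d = −½ ln(1 − 2P − Q) − ¼ ln(1 − 2Q).
1 − 2P − Q = 0.816887, giving −½ ln(0.816887) = 0.101127.
1 − 2Q = 0.996526, giving −¼ ln(0.996526) = 0.000870.
d = 0.101127 + 0.000870 = 0.101997.

0.102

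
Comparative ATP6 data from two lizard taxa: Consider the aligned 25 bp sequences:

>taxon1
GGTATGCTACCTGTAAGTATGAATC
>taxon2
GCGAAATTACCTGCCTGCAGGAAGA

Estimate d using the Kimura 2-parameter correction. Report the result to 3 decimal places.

Of 25 sites, 4 differences are transitions and 8 are transversions, so P = 4/25 = 0.16 and Q = 8/25 = 0.32.
Under the Kimura two-parameter model, d = −½ ln(1 − 2P − Q) − ¼ ln(1 − 2Q).
1 − 2P − Q = 0.36, giving −½ ln(0.36) = 0.510826.
1 − 2Q = 0.36, giving −¼ ln(0.36) = 0.255413.
d = 0.510826 + 0.255413 = 0.766239.

0.766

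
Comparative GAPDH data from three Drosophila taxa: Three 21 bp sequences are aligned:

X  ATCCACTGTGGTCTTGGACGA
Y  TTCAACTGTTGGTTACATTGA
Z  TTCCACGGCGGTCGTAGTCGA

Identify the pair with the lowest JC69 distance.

X and Z

X–Y: 10/21 differ, p = 0.476, d = 0.756.
X–Z: 6/21 differ, p = 0.286, d = 0.360.
Y–Z: 11/21 differ, p = 0.524, d = 0.899.
The smallest distance is between X and Z.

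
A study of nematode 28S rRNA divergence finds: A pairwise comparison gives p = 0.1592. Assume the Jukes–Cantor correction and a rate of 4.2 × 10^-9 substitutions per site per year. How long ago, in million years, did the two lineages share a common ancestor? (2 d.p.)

d = −(3/4) ln(1 − 4p/3) = −0.75 ln(1 − 0.212267) = −0.75 ln(0.787733)
  = −0.75 × (-0.238596) = 0.178947 substitutions/site.
Under a molecular clock d = 2μt, so t = d/(2μ) = 0.178947 / (2 × 4.2 × 10^-9) = 21.30 million years.

21.30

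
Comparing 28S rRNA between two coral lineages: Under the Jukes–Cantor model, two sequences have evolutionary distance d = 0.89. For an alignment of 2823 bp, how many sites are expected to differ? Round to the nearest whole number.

Invert JC69: p = (3/4)(1 − e^(−4d/3)) = 0.75 × (1 − e^(-1.186667)) = 0.75 × (1 − 0.305237) = 0.521072.
Expected differing sites = pL ≈ 0.521072 × 2823 = 1470.986256 ≈ 1471.

1471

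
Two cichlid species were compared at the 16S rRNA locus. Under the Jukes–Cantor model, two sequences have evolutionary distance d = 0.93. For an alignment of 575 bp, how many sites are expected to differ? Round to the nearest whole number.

Invert JC69: p = (3/4)(1 − e^(−4d/3)) = 0.75 × (1 − e^(-1.24)) = 0.75 × (1 − 0.289384) = 0.532962.
Expected differing sites = pL ≈ 0.532962 × 575 = 306.45315 ≈ 306.

306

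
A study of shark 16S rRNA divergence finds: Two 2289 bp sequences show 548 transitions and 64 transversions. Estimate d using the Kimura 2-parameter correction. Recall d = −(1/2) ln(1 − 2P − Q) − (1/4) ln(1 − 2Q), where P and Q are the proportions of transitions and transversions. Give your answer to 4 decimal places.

0.3678

P = 548/2289 ≈ 0.239406 and Q = 64/2289 ≈ 0.02796.
Under the Kimura two-parameter model, d = −½ ln(1 − 2P − Q) − ¼ ln(1 − 2Q).
1 − 2P − Q = 0.493228, giving −½ ln(0.493228) = 0.353392.
1 − 2Q = 0.94408, giving −¼ ln(0.94408) = 0.014386.
d = 0.353392 + 0.014386 = 0.367778.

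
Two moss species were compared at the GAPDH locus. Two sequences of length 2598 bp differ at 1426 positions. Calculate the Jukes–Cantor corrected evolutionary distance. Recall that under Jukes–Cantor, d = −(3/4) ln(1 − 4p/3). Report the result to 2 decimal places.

0.99

p = 1426/2598 ≈ 0.548884.
d = −(3/4) ln(1 − 4p/3) = −0.75 ln(1 − 0.731845) = −0.75 ln(0.268155)
  = −0.75 × (-1.316190) = 0.987143 substitutions/site.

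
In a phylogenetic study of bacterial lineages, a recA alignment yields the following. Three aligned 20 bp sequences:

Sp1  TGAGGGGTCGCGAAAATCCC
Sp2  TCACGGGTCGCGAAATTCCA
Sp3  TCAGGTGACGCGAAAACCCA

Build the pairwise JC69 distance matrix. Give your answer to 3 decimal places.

d(Sp1,Sp2) = 0.233, d(Sp1,Sp3) = 0.304, d(Sp2,Sp3) = 0.304

Sp1–Sp2: 4/20 sites differ → p = 0.2, d = −0.75 ln(1 − 0.266667) = 0.232617 ≈ 0.233.
Sp1–Sp3: 5/20 sites differ → p = 0.25, d = −0.75 ln(1 − 0.333333) = 0.304098 ≈ 0.304.
Sp2–Sp3: 5/20 sites differ → p = 0.25, d = −0.75 ln(1 − 0.333333) = 0.304098 ≈ 0.304.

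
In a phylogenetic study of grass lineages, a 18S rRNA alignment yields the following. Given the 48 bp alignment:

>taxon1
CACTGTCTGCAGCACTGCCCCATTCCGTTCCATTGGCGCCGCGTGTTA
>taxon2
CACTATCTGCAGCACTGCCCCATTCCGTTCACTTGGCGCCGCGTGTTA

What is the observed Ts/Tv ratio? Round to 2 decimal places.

0.50

Transitions are A↔G and C↔T; transversions are all other mismatches.
Transitions: 1. Transversions: 2.
R = 1/2 = 0.50.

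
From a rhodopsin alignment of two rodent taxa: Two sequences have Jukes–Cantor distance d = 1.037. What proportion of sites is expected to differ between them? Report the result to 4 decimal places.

p = (3/4)(1 − e^(−4d/3)) = 0.75 × (1 − e^(-1.382667)) = 0.75 × (1 − 0.250908) = 0.561819.

0.5618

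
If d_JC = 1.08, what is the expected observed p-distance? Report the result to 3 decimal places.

p = (3/4)(1 − e^(−4d/3)) = 0.75 × (1 − e^(-1.44)) = 0.75 × (1 − 0.236928) = 0.572304.

0.572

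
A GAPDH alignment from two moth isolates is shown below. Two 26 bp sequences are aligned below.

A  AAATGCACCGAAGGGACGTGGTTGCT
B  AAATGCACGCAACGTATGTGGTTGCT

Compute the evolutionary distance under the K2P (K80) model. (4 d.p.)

0.2231

Of 26 sites, 1 differences are transitions and 4 are transversions, so P = 1/26 ≈ 0.038462 and Q = 4/26 ≈ 0.153846.
Under the Kimura two-parameter model, d = −½ ln(1 − 2P − Q) − ¼ ln(1 − 2Q).
1 − 2P − Q = 0.76923, giving −½ ln(0.76923) = 0.131183.
1 − 2Q = 0.692308, giving −¼ ln(0.692308) = 0.091931.
d = 0.131183 + 0.091931 = 0.223114.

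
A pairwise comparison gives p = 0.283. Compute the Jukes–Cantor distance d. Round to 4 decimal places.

d = −(3/4) ln(1 − 4p/3) = −0.75 ln(1 − 0.377333) = −0.75 ln(0.622667)
  = −0.75 × (-0.473743) = 0.355307 substitutions/site.

0.3553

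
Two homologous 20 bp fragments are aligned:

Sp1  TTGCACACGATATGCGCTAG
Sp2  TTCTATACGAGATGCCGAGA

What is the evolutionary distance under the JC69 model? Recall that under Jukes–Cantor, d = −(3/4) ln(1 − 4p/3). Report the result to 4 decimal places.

The sequences differ at 9 of 20 sites (3, 4, 6, 11, 16, 17, 18, 19, 20), so p = 9/20 = 0.45.
d = −(3/4) ln(1 − 4p/3) = −0.75 ln(1 − 0.6) = −0.75 ln(0.4)
  = −0.75 × (-0.916291) = 0.687218 substitutions/site.

0.6872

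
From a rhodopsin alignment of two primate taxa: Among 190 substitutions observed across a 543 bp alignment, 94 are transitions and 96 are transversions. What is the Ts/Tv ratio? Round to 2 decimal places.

R = 94/96 = 0.979166… ≈ 0.98 (to 2 d.p.).

0.98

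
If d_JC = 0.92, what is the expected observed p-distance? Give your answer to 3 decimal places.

0.530

p = (3/4)(1 − e^(−4d/3)) = 0.75 × (1 − e^(-1.226667)) = 0.75 × (1 − 0.293268) = 0.530049.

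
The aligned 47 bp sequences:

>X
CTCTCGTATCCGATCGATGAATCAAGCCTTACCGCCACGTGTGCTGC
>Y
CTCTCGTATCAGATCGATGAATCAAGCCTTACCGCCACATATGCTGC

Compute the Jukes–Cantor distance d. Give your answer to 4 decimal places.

0.0667

The sequences differ at 3 of 47 sites (11, 39, 41), so p = 3/47 ≈ 0.06383.
d = −(3/4) ln(1 − 4p/3) = −0.75 ln(1 − 0.085107) = −0.75 ln(0.914893)
  = −0.75 × (-0.088948) = 0.066711 substitutions/site.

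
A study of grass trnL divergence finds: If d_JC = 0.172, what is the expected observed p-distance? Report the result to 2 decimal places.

p = (3/4)(1 − e^(−4d/3)) = 0.75 × (1 − e^(-0.229333)) = 0.75 × (1 − 0.795064) = 0.153702.

0.15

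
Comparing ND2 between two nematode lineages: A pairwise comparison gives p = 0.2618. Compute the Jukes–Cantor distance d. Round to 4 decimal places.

0.3220

d = −(3/4) ln(1 − 4p/3) = −0.75 ln(1 − 0.349067) = −0.75 ln(0.650933)
  = −0.75 × (-0.429349) = 0.322012 substitutions/site.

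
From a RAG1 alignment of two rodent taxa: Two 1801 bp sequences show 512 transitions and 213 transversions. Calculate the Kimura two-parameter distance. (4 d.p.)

P = 512/1801 ≈ 0.284287 and Q = 213/1801 ≈ 0.118268.
Under the Kimura two-parameter model, d = −½ ln(1 − 2P − Q) − ¼ ln(1 − 2Q).
1 − 2P − Q = 0.313158, giving −½ ln(0.313158) = 0.580524.
1 − 2Q = 0.763464, giving −¼ ln(0.763464) = 0.067472.
d = 0.580524 + 0.067472 = 0.647996.

0.6480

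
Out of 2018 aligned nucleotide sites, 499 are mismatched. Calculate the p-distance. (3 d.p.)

p = 499/2018 = 0.247274… ≈ 0.247 (to 3 d.p.).

0.247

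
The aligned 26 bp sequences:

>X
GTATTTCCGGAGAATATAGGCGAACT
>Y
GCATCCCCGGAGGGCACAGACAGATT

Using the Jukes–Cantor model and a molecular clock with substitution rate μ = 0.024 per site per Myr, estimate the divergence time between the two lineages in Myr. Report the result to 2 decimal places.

12.97

The sequences differ at 11 of 26 sites, so p = 11/26 ≈ 0.423077.
d = −(3/4) ln(1 − 4p/3) = −0.75 ln(1 − 0.564103) = −0.75 ln(0.435897)
  = −0.75 × (-0.830349) = 0.622762 substitutions/site.
Under a molecular clock d = 2μt, so t = d/(2μ) = 0.622762 / (2 × 0.024) = 12.97 Myr.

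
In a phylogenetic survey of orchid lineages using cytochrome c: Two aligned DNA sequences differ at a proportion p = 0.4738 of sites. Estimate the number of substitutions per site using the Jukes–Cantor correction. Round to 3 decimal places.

0.749

d = −(3/4) ln(1 − 4p/3) = −0.75 ln(1 − 0.631733) = −0.75 ln(0.368267)
  = −0.75 × (-0.998947) = 0.749210 substitutions/site.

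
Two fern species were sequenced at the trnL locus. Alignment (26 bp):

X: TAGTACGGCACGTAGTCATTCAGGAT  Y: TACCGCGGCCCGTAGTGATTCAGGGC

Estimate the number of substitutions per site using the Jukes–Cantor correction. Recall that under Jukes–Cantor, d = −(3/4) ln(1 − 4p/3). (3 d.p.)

The sequences differ at 7 of 26 sites (3, 4, 5, 10, 17, 25, 26), so p = 7/26 ≈ 0.269231.
d = −(3/4) ln(1 − 4p/3) = −0.75 ln(1 − 0.358975) = −0.75 ln(0.641025)
  = −0.75 × (-0.444687) = 0.333515 substitutions/site.

0.334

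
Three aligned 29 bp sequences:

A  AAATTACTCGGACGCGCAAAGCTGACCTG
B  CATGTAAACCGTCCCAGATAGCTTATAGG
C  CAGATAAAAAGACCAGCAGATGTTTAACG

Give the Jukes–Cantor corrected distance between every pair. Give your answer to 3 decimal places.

A–B: 15/29 sites differ → p ≈ 0.517241, d = −0.75 ln(1 − 0.689655) = 0.877553 ≈ 0.878.
A–C: 17/29 sites differ → p ≈ 0.586207, d = −0.75 ln(1 − 0.781609) = 1.141101 ≈ 1.141.
B–C: 14/29 sites differ → p ≈ 0.482759, d = −0.75 ln(1 − 0.643679) = 0.773942 ≈ 0.774.

d(A,B) = 0.878, d(A,C) = 1.141, d(B,C) = 0.774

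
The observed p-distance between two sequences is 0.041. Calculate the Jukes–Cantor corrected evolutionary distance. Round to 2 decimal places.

0.04

d = −(3/4) ln(1 − 4p/3) = −0.75 ln(1 − 0.054667) = −0.75 ln(0.945333)
  = −0.75 × (-0.056218) = 0.042164 substitutions/site.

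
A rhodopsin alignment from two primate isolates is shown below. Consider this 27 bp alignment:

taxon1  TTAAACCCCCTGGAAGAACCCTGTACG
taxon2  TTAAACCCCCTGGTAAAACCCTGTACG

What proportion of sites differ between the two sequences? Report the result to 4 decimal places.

0.0741

The sequences differ at 2 of 27 positions (sites 14, 16).
p = 2/27 = 0.074074… ≈ 0.0741 (to 4 d.p.).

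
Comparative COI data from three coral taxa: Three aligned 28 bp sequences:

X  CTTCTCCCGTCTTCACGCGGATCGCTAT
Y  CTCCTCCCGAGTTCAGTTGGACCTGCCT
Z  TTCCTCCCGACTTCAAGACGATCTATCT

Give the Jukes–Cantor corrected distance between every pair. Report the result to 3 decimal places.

X–Y: 11/28 sites differ → p ≈ 0.392857, d = −0.75 ln(1 − 0.523809) = 0.556452 ≈ 0.556.
X–Z: 9/28 sites differ → p ≈ 0.321429, d = −0.75 ln(1 − 0.428572) = 0.419713 ≈ 0.420.
Y–Z: 9/28 sites differ → p ≈ 0.321429, d = −0.75 ln(1 − 0.428572) = 0.419713 ≈ 0.420.

d(X,Y) = 0.556, d(X,Z) = 0.420, d(Y,Z) = 0.420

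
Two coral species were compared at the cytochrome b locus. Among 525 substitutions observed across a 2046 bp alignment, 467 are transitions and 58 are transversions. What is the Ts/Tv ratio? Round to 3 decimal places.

R = 467/58 = 8.051724… ≈ 8.052 (to 3 d.p.).

8.052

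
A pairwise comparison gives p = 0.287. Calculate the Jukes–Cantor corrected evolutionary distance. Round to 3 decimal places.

0.362

d = −(3/4) ln(1 − 4p/3) = −0.75 ln(1 − 0.382667) = −0.75 ln(0.617333)
  = −0.75 × (-0.482347) = 0.361760 substitutions/site.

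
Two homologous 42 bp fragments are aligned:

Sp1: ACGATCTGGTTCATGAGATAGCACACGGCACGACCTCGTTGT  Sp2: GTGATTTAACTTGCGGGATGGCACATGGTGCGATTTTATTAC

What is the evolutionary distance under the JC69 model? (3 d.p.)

0.756

The sequences differ at 20 of 42 sites, so p = 20/42 ≈ 0.47619.
d = −(3/4) ln(1 − 4p/3) = −0.75 ln(1 − 0.63492) = −0.75 ln(0.36508)
  = −0.75 × (-1.007639) = 0.755729 substitutions/site.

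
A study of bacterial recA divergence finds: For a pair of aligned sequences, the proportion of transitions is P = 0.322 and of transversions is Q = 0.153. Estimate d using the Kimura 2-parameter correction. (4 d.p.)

Under the Kimura two-parameter model, d = −½ ln(1 − 2P − Q) − ¼ ln(1 − 2Q).
1 − 2P − Q = 0.203, giving −½ ln(0.203) = 0.797275.
1 − 2Q = 0.694, giving −¼ ln(0.694) = 0.091321.
d = 0.797275 + 0.091321 = 0.888596.

0.8886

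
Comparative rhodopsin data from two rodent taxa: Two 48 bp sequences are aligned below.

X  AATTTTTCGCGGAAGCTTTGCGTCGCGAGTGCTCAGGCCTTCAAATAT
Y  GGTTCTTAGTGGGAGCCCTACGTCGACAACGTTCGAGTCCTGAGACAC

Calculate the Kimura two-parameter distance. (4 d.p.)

Of 48 sites, 18 differences are transitions and 4 are transversions, so P = 18/48 = 0.375 and Q = 4/48 ≈ 0.083333.
Under the Kimura two-parameter model, d = −½ ln(1 − 2P − Q) − ¼ ln(1 − 2Q).
1 − 2P − Q = 0.166667, giving −½ ln(0.166667) = 0.895879.
1 − 2Q = 0.833334, giving −¼ ln(0.833334) = 0.045580.
d = 0.895879 + 0.045580 = 0.941459.

0.9415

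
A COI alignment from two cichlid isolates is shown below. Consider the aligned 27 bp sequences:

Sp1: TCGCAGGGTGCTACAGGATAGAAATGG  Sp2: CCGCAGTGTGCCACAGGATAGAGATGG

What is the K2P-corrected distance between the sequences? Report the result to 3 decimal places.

Of 27 sites, 3 differences are transitions and 1 are transversions, so P = 3/27 ≈ 0.111111 and Q = 1/27 ≈ 0.037037.
Under the Kimura two-parameter model, d = −½ ln(1 − 2P − Q) − ¼ ln(1 − 2Q).
1 − 2P − Q = 0.740741, giving −½ ln(0.740741) = 0.150052.
1 − 2Q = 0.925926, giving −¼ ln(0.925926) = 0.019240.
d = 0.150052 + 0.019240 = 0.169292.

0.169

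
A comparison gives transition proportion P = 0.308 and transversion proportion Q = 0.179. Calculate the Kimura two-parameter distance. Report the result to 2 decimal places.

Under the Kimura two-parameter model, d = −½ ln(1 − 2P − Q) − ¼ ln(1 − 2Q).
1 − 2P − Q = 0.205, giving −½ ln(0.205) = 0.792373.
1 − 2Q = 0.642, giving −¼ ln(0.642) = 0.110792.
d = 0.792373 + 0.110792 = 0.903165.

0.90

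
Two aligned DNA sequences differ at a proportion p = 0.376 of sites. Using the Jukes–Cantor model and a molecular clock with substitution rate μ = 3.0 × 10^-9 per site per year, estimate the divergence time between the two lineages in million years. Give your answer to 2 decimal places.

86.98

d = −(3/4) ln(1 − 4p/3) = −0.75 ln(1 − 0.501333) = −0.75 ln(0.498667)
  = −0.75 × (-0.695817) = 0.521863 substitutions/site.
Under a molecular clock d = 2μt, so t = d/(2μ) = 0.521863 / (2 × 3.0 × 10^-9) = 86.98 million years.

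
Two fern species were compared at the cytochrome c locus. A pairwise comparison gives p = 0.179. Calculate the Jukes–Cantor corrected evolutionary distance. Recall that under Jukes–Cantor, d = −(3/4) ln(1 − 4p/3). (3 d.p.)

d = −(3/4) ln(1 − 4p/3) = −0.75 ln(1 − 0.238667) = −0.75 ln(0.761333)
  = −0.75 × (-0.272684) = 0.204513 substitutions/site.

0.205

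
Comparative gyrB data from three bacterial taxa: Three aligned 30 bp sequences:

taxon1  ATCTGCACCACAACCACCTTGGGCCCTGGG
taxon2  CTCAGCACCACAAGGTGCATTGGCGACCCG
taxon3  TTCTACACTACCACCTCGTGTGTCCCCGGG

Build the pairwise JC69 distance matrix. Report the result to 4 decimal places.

taxon1–taxon2: 13/30 sites differ → p ≈ 0.433333, d = −0.75 ln(1 − 0.577777) = 0.646666 ≈ 0.6467.
taxon1–taxon3: 10/30 sites differ → p ≈ 0.333333, d = −0.75 ln(1 − 0.444444) = 0.440839 ≈ 0.4408.
taxon2–taxon3: 16/30 sites differ → p ≈ 0.533333, d = −0.75 ln(1 − 0.711111) = 0.931285 ≈ 0.9313.

d(taxon1,taxon2) = 0.6467, d(taxon1,taxon3) = 0.4408, d(taxon2,taxon3) = 0.9313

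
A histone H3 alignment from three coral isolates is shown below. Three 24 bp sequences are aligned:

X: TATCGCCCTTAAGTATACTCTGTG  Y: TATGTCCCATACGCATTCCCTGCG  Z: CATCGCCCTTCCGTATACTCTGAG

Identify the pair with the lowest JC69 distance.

X and Z

X–Y: 8/24 differ, p = 0.333, d = 0.441.
X–Z: 4/24 differ, p = 0.167, d = 0.188.
Y–Z: 9/24 differ, p = 0.375, d = 0.520.
The smallest distance is between X and Z.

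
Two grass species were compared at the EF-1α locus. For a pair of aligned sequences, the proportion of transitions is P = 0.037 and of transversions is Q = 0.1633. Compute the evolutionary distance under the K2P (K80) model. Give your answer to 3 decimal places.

Under the Kimura two-parameter model, d = −½ ln(1 − 2P − Q) − ¼ ln(1 − 2Q).
1 − 2P − Q = 0.7627, giving −½ ln(0.7627) = 0.135445.
1 − 2Q = 0.6734, giving −¼ ln(0.6734) = 0.098854.
d = 0.135445 + 0.098854 = 0.234299.

0.234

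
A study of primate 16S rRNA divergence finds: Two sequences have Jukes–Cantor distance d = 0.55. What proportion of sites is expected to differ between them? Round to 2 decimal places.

p = (3/4)(1 − e^(−4d/3)) = 0.75 × (1 − e^(-0.733333)) = 0.75 × (1 − 0.480305) = 0.389771.

0.39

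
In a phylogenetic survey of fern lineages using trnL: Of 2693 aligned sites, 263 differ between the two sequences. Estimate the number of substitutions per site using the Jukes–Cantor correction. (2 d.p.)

p = 263/2693 ≈ 0.097661.
d = −(3/4) ln(1 − 4p/3) = −0.75 ln(1 − 0.130215) = −0.75 ln(0.869785)
  = −0.75 × (-0.139509) = 0.104632 substitutions/site.

0.10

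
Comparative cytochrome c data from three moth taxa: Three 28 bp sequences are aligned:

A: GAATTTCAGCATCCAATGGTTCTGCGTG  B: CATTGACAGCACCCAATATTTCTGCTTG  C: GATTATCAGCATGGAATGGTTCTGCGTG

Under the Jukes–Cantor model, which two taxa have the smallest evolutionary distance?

A–B: 8/28 differ, p = 0.286, d = 0.360.
A–C: 4/28 differ, p = 0.143, d = 0.158.
B–C: 9/28 differ, p = 0.321, d = 0.420.
The smallest distance is between A and C.

A and C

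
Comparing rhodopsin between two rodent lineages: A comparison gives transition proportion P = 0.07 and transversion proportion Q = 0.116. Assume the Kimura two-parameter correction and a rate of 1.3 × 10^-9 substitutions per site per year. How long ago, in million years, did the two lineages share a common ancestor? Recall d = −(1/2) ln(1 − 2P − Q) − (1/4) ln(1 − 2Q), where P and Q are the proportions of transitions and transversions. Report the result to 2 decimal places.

82.25

Under the Kimura two-parameter model, d = −½ ln(1 − 2P − Q) − ¼ ln(1 − 2Q).
1 − 2P − Q = 0.744, giving −½ ln(0.744) = 0.147857.
1 − 2Q = 0.768, giving −¼ ln(0.768) = 0.065991.
d = 0.147857 + 0.065991 = 0.213848.
Under a molecular clock d = 2μt, so t = d/(2μ) = 0.213848 / (2 × 1.3 × 10^-9) = 82.25 million years.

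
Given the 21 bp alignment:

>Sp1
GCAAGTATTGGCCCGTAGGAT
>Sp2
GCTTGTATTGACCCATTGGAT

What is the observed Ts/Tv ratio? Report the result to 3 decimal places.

0.667

Transitions are A↔G and C↔T; transversions are all other mismatches.
Transitions: 2. Transversions: 3.
R = 2/3 = 0.666666… ≈ 0.667 (to 3 d.p.).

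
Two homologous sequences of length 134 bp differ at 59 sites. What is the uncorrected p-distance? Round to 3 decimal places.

0.440

p = 59/134 = 0.440298… ≈ 0.440 (to 3 d.p.).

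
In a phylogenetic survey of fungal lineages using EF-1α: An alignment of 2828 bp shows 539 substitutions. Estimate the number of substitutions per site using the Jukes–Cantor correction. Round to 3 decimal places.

0.220

p = 539/2828 ≈ 0.190594.
d = −(3/4) ln(1 − 4p/3) = −0.75 ln(1 − 0.254125) = −0.75 ln(0.745875)
  = −0.75 × (-0.293197) = 0.219898 substitutions/site.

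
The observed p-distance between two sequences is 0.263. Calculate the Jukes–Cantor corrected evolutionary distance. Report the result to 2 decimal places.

d = −(3/4) ln(1 − 4p/3) = −0.75 ln(1 − 0.350667) = −0.75 ln(0.649333)
  = −0.75 × (-0.431810) = 0.323858 substitutions/site.

0.32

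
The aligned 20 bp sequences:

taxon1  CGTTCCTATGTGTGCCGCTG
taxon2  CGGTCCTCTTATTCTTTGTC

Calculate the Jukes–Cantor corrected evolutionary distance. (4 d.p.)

0.9913

The sequences differ at 11 of 20 sites, so p = 11/20 = 0.55.
d = −(3/4) ln(1 − 4p/3) = −0.75 ln(1 − 0.733333) = −0.75 ln(0.266667)
  = −0.75 × (-1.321755) = 0.991316 substitutions/site.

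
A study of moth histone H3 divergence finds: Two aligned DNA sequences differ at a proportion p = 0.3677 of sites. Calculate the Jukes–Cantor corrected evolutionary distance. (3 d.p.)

d = −(3/4) ln(1 − 4p/3) = −0.75 ln(1 − 0.490267) = −0.75 ln(0.509733)
  = −0.75 × (-0.673868) = 0.505401 substitutions/site.

0.505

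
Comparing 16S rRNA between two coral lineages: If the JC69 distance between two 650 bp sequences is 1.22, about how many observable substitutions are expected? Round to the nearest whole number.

Invert JC69: p = (3/4)(1 − e^(−4d/3)) = 0.75 × (1 − e^(-1.626667)) = 0.75 × (1 − 0.196584) = 0.602562.
Expected differing sites = pL ≈ 0.602562 × 650 = 391.6653 ≈ 392.

392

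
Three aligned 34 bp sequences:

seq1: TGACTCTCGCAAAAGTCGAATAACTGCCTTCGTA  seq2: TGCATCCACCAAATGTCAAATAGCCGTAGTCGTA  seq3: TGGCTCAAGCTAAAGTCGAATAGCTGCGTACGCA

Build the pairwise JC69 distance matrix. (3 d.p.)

d(seq1,seq2) = 0.477, d(seq1,seq3) = 0.282, d(seq2,seq3) = 0.535

seq1–seq2: 12/34 sites differ → p ≈ 0.352941, d = −0.75 ln(1 − 0.470588) = 0.476991 ≈ 0.477.
seq1–seq3: 8/34 sites differ → p ≈ 0.235294, d = −0.75 ln(1 − 0.313725) = 0.282358 ≈ 0.282.
seq2–seq3: 13/34 sites differ → p ≈ 0.382353, d = −0.75 ln(1 − 0.509804) = 0.534712 ≈ 0.535.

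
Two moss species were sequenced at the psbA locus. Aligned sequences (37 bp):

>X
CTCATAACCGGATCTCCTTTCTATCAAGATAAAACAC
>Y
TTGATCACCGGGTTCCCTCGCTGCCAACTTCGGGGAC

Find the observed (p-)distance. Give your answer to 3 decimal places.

0.459

The sequences differ at 17 of 37 positions.
p = 17/37 = 0.459459… ≈ 0.459 (to 3 d.p.).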